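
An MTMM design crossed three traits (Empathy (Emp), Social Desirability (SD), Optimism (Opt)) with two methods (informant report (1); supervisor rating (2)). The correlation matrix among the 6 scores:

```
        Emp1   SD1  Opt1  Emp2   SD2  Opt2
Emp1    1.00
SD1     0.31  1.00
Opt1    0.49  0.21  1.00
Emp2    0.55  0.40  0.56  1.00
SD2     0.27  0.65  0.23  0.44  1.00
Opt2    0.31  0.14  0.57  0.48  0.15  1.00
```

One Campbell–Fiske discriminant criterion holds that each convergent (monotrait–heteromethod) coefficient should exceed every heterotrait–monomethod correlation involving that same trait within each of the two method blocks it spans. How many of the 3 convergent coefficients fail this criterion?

0

Convergent coefficients and their comparison sets:
Emp (methods 1·2): 0.55 vs {0.31, 0.44, 0.49, 0.48} → pass.
SD (methods 1·2): 0.65 vs {0.31, 0.44, 0.21, 0.15} → pass.
Opt (methods 1·2): 0.57 vs {0.49, 0.48, 0.21, 0.15} → pass.
0 of 3 fail.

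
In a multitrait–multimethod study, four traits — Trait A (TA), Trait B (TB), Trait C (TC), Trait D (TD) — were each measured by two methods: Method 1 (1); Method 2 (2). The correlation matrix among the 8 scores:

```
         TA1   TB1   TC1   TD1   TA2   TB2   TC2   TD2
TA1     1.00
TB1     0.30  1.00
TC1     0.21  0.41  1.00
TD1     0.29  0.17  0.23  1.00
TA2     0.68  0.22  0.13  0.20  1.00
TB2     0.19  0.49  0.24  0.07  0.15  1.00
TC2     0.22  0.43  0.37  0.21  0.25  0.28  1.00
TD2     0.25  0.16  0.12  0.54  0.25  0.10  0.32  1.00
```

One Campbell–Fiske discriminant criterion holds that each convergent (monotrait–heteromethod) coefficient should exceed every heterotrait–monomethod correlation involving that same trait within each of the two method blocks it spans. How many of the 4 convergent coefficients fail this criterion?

Convergent coefficients and their comparison sets:
TA (methods 1·2): 0.68 vs {0.30, 0.15, 0.21, 0.25, 0.29, 0.25} → pass.
TB (methods 1·2): 0.49 vs {0.30, 0.15, 0.41, 0.28, 0.17, 0.10} → pass.
TC (methods 1·2): 0.37 vs {0.21, 0.25, 0.41, 0.28, 0.23, 0.32} → fail.
TD (methods 1·2): 0.54 vs {0.29, 0.25, 0.17, 0.10, 0.23, 0.32} → pass.
1 of 4 fail.

1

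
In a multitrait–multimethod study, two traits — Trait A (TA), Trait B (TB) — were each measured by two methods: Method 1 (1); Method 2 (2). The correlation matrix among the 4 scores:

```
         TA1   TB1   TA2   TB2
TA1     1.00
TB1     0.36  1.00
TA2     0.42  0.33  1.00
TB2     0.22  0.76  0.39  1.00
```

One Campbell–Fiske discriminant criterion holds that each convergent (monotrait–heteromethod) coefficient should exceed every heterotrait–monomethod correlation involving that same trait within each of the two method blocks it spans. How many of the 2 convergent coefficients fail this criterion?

Each convergent coefficient versus the relevant comparison correlations:
TA (methods 1·2): 0.42 vs {0.36, 0.39} → pass.
TB (methods 1·2): 0.76 vs {0.36, 0.39} → pass.
0 of 2 fail.

0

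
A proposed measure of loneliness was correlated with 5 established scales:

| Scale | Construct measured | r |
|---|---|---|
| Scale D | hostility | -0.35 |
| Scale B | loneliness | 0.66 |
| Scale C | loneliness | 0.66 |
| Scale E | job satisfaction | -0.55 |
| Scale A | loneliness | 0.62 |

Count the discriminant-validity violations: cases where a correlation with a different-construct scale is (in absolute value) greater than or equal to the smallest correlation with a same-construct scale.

Convergent (same construct = loneliness): Scale B, Scale C, Scale A.
Smallest convergent = 0.62. Discriminant |r|: 0.35, 0.55; count ≥ 0.62 → 0.

0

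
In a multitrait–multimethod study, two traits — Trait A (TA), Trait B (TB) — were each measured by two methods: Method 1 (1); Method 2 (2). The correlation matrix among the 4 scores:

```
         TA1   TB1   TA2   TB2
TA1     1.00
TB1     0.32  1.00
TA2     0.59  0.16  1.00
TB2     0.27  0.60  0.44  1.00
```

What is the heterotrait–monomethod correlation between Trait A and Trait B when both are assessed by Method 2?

0.44

Different traits, same method: r(TA2, TB2) = 0.44.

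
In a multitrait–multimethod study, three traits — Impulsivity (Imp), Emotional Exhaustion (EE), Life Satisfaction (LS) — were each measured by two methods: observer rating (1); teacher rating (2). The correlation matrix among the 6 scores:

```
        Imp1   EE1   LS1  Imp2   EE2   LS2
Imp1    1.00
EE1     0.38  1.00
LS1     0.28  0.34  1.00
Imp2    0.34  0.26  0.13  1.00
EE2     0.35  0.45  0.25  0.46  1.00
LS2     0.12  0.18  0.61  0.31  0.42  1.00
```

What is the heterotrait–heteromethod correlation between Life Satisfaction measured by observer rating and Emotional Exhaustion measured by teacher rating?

Different traits and methods: r(LS1, EE2) = 0.25.

0.25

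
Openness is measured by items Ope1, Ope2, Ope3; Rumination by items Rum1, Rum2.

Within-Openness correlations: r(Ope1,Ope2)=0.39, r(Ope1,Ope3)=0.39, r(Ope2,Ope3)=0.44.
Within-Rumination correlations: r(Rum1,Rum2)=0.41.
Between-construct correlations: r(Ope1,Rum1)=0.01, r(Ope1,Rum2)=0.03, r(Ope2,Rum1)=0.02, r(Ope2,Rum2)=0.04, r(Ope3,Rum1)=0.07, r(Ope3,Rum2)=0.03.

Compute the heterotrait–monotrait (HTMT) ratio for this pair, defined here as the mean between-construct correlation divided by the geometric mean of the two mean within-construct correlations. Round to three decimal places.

0.082

Mean heterotrait r = 0.20/6 = 0.0333.
Mean within-Ope = 1.22/3 = 0.4067; mean within-Rum = 0.41/1 = 0.4100.
Geometric mean = √(0.4067 × 0.4100) = 0.4083.
HTMT = 0.0333 / 0.4083 = 0.082.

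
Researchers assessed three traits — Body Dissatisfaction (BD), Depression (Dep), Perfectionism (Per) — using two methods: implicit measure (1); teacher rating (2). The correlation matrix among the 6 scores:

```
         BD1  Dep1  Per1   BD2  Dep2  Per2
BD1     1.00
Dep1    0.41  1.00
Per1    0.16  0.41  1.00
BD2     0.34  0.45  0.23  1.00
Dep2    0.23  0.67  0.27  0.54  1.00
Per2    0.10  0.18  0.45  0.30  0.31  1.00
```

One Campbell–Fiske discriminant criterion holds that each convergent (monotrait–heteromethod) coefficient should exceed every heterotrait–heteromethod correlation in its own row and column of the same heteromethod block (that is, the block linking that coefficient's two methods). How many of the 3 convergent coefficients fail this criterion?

1

Each convergent coefficient versus the relevant comparison correlations:
BD (methods 1·2): 0.34 vs {0.23, 0.45, 0.10, 0.23} → fail.
Dep (methods 1·2): 0.67 vs {0.45, 0.23, 0.18, 0.27} → pass.
Per (methods 1·2): 0.45 vs {0.23, 0.10, 0.27, 0.18} → pass.
1 of 3 fail.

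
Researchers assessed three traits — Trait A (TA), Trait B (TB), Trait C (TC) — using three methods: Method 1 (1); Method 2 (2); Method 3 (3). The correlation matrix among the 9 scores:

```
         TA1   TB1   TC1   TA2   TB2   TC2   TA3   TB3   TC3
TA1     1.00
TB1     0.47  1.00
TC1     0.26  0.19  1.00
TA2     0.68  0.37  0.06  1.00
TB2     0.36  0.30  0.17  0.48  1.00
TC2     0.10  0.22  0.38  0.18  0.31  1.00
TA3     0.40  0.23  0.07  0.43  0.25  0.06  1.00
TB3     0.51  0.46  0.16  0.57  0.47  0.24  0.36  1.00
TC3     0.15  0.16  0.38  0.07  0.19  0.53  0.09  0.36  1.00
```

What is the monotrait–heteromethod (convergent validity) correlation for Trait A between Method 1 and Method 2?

0.68

Same trait (TA), different methods: r(TA1, TA2) = 0.68.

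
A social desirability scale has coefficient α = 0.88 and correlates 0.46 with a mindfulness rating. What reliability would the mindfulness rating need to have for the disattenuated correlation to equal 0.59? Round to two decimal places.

0.69

r_true = r_obs / √(r_xx · r_yy) ⇒ 0.59 = 0.46 / √(0.88 · r_yy).
√(0.88 · r_yy) = 0.46 / 0.59 = 0.7797; 0.88 · r_yy = 0.6079; r_yy = 0.6079 / 0.88 ≈ 0.69.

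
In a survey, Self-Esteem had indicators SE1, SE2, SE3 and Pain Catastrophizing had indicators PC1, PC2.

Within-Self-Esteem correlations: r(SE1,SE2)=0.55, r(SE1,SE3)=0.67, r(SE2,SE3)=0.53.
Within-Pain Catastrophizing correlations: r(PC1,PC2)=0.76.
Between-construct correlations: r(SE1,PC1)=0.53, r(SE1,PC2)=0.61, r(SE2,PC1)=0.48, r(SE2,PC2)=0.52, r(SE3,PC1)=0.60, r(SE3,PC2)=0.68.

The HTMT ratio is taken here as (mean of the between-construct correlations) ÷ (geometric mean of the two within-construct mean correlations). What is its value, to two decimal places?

Mean between = 3.42/6 = 0.5700.
Mean within-SE = 1.75/3 = 0.5833; mean within-PC = 0.76/1 = 0.7600.
Geometric mean = √(0.5833 × 0.7600) = 0.6658.
HTMT = 0.5700 / 0.6658 = 0.86.

0.86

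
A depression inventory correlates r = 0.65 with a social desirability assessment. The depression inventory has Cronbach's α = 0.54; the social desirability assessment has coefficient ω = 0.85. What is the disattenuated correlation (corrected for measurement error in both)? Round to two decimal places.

r_true = r_obs / √(r_xx · r_yy) = 0.65 / √(0.54 × 0.85) = 0.65 / √0.4590 = 0.65 / 0.6775 ≈ 0.96.

0.96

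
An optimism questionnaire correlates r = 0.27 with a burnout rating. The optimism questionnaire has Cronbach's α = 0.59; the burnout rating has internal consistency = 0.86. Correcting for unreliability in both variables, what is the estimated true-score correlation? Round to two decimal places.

0.38

r_true = r_obs / √(r_xx · r_yy) = 0.27 / √(0.59 × 0.86) = 0.27 / √0.5074 = 0.27 / 0.7123 ≈ 0.38.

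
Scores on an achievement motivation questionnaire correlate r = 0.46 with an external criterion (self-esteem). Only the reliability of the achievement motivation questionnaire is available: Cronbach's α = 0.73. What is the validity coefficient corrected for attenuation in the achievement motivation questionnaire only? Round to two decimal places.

Single correction: r_c = r_obs / √r_xx = 0.46 / √0.73 = 0.46 / 0.8544 ≈ 0.54.

0.54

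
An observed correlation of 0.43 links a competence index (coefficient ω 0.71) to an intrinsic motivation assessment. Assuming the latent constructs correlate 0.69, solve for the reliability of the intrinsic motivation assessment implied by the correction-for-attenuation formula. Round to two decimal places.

0.55

r_true = r_obs / √(r_xx · r_yy) ⇒ 0.69 = 0.43 / √(0.71 · r_yy).
√(0.71 · r_yy) = 0.43 / 0.69 = 0.6232; 0.71 · r_yy = 0.3884; r_yy = 0.3884 / 0.71 ≈ 0.55.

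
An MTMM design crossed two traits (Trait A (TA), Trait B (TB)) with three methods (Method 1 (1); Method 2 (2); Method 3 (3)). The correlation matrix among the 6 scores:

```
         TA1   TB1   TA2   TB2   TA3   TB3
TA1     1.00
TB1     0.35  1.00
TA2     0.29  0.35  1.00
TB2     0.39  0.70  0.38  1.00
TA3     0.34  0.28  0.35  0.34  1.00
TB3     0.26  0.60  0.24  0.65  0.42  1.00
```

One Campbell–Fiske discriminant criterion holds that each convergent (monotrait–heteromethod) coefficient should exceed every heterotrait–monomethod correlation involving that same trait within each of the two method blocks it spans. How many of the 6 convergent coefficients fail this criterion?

Each convergent coefficient versus the relevant comparison correlations:
TA (methods 1·2): 0.29 vs {0.35, 0.38} → fail.
TA (methods 1·3): 0.34 vs {0.35, 0.42} → fail.
TA (methods 2·3): 0.35 vs {0.38, 0.42} → fail.
TB (methods 1·2): 0.70 vs {0.35, 0.38} → pass.
TB (methods 1·3): 0.60 vs {0.35, 0.42} → pass.
TB (methods 2·3): 0.65 vs {0.38, 0.42} → pass.
3 of 6 fail.

3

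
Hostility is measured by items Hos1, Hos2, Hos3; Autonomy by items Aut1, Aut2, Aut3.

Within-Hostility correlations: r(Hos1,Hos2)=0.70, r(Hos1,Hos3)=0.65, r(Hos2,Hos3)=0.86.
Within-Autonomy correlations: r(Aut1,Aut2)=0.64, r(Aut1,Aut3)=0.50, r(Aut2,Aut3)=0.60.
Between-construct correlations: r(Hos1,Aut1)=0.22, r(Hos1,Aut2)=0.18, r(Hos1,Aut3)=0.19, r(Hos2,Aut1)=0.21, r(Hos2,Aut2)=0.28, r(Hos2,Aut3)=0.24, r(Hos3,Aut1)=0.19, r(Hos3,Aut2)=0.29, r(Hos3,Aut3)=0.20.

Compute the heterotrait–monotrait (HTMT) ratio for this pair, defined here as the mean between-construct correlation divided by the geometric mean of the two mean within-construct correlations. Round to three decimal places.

0.340

Mean heterotrait r = 2.00/9 = 0.2222.
Mean within-Hos = 2.21/3 = 0.7367; mean within-Aut = 1.74/3 = 0.5800.
Geometric mean = √(0.7367 × 0.5800) = 0.6537.
HTMT = 0.2222 / 0.6537 = 0.340.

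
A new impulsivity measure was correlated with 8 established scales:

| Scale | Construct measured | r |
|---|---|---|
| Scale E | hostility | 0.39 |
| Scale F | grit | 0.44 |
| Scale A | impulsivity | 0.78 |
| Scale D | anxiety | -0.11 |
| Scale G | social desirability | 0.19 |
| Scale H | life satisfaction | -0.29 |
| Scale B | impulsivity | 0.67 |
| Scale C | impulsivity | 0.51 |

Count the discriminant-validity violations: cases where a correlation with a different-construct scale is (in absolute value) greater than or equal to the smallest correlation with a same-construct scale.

0

Convergent (same construct = impulsivity): Scale A, Scale B, Scale C.
Smallest convergent = 0.51. Discriminant |r|: 0.39, 0.44, 0.11, 0.19, 0.29; count ≥ 0.51 → 0.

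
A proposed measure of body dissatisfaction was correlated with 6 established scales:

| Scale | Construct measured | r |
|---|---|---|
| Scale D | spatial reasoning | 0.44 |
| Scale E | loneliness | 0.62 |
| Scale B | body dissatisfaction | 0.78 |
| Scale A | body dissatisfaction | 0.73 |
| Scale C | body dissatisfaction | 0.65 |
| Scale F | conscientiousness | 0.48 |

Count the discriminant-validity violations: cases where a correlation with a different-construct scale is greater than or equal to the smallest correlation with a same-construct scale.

Convergent (same construct = body dissatisfaction): Scale B, Scale A, Scale C.
Smallest convergent = 0.65. Discriminant values: 0.44, 0.62, 0.48; count ≥ 0.65 → 0.

0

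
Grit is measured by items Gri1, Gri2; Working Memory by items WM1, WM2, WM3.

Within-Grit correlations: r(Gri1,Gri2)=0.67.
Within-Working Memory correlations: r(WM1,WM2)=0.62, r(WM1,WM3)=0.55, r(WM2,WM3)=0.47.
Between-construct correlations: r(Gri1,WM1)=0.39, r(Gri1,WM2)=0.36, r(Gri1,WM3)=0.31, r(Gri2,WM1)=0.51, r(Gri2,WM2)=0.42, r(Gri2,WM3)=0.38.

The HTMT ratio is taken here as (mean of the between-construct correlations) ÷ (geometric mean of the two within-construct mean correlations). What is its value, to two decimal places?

Mean heterotrait r = 2.37/6 = 0.3950.
Mean within-Gri = 0.67/1 = 0.6700; mean within-WM = 1.64/3 = 0.5467.
Geometric mean = √(0.6700 × 0.5467) = 0.6052.
HTMT = 0.3950 / 0.6052 = 0.65.

0.65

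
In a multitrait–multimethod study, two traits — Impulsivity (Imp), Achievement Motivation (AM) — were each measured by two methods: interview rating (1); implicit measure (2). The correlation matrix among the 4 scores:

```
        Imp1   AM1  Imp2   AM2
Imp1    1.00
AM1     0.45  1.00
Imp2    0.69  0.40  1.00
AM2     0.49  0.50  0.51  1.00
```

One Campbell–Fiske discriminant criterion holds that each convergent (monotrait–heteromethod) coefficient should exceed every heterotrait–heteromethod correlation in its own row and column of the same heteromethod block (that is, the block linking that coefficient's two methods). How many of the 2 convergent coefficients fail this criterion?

0

Convergent coefficients and their comparison sets:
Imp (methods 1·2): 0.69 vs {0.49, 0.40} → pass.
AM (methods 1·2): 0.50 vs {0.40, 0.49} → pass.
0 of 2 fail.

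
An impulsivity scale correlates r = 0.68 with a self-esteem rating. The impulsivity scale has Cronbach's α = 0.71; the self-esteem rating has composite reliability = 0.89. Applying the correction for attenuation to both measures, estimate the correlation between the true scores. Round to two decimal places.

0.86

r_true = r_obs / √(r_xx · r_yy) = 0.68 / √(0.71 × 0.89) = 0.68 / √0.6319 = 0.68 / 0.7949 ≈ 0.86.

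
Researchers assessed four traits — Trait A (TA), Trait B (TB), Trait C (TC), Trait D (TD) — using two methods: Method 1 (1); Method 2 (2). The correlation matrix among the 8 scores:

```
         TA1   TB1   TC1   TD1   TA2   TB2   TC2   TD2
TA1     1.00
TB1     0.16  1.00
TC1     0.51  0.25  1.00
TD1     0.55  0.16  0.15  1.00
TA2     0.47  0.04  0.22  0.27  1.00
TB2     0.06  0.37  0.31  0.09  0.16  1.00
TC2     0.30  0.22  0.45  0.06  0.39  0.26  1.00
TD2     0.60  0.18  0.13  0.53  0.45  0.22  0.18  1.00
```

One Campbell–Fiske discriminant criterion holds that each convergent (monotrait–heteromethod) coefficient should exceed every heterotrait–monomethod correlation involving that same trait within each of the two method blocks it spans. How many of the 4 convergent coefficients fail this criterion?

Convergent coefficients and their comparison sets:
TA (methods 1·2): 0.47 vs {0.16, 0.16, 0.51, 0.39, 0.55, 0.45} → fail.
TB (methods 1·2): 0.37 vs {0.16, 0.16, 0.25, 0.26, 0.16, 0.22} → pass.
TC (methods 1·2): 0.45 vs {0.51, 0.39, 0.25, 0.26, 0.15, 0.18} → fail.
TD (methods 1·2): 0.53 vs {0.55, 0.45, 0.16, 0.22, 0.15, 0.18} → fail.
3 of 4 fail.

3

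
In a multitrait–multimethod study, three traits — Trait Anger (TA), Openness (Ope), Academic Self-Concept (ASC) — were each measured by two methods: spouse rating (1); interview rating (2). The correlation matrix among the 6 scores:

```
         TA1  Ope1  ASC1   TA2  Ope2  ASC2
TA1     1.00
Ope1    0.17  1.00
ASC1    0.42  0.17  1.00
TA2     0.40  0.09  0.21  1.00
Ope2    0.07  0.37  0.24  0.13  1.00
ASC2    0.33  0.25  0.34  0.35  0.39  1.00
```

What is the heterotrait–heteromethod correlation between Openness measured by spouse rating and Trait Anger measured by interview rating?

0.09

Different traits and methods: r(Ope1, TA2) = 0.09.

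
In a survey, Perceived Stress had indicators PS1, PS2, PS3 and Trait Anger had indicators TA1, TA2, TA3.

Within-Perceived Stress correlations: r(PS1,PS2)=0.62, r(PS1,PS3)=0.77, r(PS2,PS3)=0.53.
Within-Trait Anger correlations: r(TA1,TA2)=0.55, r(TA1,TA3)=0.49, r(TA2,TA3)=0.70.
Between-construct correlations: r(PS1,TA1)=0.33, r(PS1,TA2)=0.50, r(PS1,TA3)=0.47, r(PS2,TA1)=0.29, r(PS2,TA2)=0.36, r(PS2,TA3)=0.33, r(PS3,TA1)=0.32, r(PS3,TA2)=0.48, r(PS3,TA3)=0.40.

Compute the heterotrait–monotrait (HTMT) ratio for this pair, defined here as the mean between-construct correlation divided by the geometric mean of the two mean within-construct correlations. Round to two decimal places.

Mean between = 3.48/9 = 0.3867.
Mean within-PS = 1.92/3 = 0.6400; mean within-TA = 1.74/3 = 0.5800.
Geometric mean = √(0.6400 × 0.5800) = 0.6093.
HTMT = 0.3867 / 0.6093 = 0.63.

0.63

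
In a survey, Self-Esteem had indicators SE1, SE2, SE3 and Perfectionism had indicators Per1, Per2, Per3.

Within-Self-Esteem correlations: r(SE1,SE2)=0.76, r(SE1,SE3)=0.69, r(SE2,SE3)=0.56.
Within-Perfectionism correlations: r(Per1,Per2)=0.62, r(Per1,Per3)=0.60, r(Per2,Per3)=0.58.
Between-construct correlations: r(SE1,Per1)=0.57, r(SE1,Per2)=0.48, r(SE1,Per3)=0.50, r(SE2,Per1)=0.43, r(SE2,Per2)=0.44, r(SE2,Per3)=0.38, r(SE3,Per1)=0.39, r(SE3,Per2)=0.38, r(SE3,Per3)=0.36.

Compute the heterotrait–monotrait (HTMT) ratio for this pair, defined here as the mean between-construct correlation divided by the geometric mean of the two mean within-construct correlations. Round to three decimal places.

Between-construct mean = 3.93/9 = 0.4367.
Mean within-SE = 2.01/3 = 0.6700; mean within-Per = 1.80/3 = 0.6000.
Geometric mean = √(0.6700 × 0.6000) = 0.6340.
HTMT = 0.4367 / 0.6340 = 0.689.

0.689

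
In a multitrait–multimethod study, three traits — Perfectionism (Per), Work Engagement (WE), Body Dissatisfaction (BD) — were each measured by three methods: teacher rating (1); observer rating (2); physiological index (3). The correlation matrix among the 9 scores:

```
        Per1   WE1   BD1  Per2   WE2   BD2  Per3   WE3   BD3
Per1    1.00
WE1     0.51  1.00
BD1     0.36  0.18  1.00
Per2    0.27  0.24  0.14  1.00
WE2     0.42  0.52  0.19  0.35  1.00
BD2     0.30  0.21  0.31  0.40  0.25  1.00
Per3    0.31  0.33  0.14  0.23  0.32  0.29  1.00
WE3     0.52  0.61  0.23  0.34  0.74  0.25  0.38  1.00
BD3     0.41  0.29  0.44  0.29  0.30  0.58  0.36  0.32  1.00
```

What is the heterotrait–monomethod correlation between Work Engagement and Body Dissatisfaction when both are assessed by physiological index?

Different traits, same method: r(WE3, BD3) = 0.32.

0.32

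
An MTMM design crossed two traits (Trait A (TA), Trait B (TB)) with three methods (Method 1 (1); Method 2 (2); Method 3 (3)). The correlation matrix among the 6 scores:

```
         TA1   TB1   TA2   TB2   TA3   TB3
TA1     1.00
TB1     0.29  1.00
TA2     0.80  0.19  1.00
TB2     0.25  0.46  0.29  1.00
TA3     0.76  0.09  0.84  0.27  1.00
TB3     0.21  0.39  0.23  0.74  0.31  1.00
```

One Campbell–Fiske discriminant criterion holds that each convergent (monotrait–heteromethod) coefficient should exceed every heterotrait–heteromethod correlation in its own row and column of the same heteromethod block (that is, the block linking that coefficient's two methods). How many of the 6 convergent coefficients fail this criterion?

Checking each validity diagonal entry against its comparison values:
TA (methods 1·2): 0.80 vs {0.25, 0.19} → pass.
TA (methods 1·3): 0.76 vs {0.21, 0.09} → pass.
TA (methods 2·3): 0.84 vs {0.23, 0.27} → pass.
TB (methods 1·2): 0.46 vs {0.19, 0.25} → pass.
TB (methods 1·3): 0.39 vs {0.09, 0.21} → pass.
TB (methods 2·3): 0.74 vs {0.27, 0.23} → pass.
0 of 6 fail.

0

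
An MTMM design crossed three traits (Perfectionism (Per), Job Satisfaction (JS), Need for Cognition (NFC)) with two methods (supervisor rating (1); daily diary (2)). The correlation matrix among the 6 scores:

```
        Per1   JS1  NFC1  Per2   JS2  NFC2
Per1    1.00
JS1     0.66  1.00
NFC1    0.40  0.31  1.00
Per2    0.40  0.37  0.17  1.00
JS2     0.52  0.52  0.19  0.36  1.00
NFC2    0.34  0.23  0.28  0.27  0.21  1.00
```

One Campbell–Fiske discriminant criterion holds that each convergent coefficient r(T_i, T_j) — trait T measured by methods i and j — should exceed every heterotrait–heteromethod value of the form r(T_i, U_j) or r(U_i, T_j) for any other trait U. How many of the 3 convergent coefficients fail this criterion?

Checking each validity diagonal entry against its comparison values:
Per (methods 1·2): 0.40 vs {0.52, 0.37, 0.34, 0.17} → fail.
JS (methods 1·2): 0.52 vs {0.37, 0.52, 0.23, 0.19} → fail.
NFC (methods 1·2): 0.28 vs {0.17, 0.34, 0.19, 0.23} → fail.
3 of 3 fail.

3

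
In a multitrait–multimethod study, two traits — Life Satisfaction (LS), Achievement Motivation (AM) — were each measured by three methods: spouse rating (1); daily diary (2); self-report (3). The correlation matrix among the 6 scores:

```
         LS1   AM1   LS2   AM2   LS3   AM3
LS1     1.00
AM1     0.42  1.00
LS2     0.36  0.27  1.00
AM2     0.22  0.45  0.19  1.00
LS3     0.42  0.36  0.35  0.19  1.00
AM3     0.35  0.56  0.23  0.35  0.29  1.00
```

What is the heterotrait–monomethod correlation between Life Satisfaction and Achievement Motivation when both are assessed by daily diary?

0.19

Different traits, same method: r(LS2, AM2) = 0.19.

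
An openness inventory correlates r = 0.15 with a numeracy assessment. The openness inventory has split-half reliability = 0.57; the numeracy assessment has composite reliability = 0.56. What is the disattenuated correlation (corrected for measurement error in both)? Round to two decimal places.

r_true = r_obs / √(r_xx · r_yy) = 0.15 / √(0.57 × 0.56) = 0.15 / √0.3192 = 0.15 / 0.5650 ≈ 0.27.

0.27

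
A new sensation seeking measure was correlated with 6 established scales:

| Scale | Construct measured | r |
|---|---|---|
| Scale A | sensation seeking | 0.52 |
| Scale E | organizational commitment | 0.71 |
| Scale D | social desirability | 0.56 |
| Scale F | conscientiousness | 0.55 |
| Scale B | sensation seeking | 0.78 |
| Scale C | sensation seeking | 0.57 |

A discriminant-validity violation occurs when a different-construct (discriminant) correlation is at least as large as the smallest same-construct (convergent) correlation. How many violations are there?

Convergent (same construct = sensation seeking): Scale A, Scale B, Scale C.
Smallest convergent = 0.52. Discriminant values: 0.71, 0.56, 0.55; count ≥ 0.52 → 3.

3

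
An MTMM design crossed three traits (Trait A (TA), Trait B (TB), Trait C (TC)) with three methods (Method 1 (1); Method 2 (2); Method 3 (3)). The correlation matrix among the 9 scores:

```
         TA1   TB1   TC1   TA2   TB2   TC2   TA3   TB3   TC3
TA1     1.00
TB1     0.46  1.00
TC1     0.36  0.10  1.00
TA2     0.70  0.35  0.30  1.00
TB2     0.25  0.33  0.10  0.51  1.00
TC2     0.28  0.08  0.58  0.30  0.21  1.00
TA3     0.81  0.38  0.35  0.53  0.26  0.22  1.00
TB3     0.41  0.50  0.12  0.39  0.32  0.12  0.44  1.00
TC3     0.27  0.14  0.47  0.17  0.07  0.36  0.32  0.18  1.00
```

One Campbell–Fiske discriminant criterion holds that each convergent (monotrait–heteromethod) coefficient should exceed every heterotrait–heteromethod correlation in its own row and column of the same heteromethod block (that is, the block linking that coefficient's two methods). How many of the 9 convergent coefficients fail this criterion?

2

Checking each validity diagonal entry against its comparison values:
TA (methods 1·2): 0.70 vs {0.25, 0.35, 0.28, 0.30} → pass.
TA (methods 1·3): 0.81 vs {0.41, 0.38, 0.27, 0.35} → pass.
TA (methods 2·3): 0.53 vs {0.39, 0.26, 0.17, 0.22} → pass.
TB (methods 1·2): 0.33 vs {0.35, 0.25, 0.08, 0.10} → fail.
TB (methods 1·3): 0.50 vs {0.38, 0.41, 0.14, 0.12} → pass.
TB (methods 2·3): 0.32 vs {0.26, 0.39, 0.07, 0.12} → fail.
TC (methods 1·2): 0.58 vs {0.30, 0.28, 0.10, 0.08} → pass.
TC (methods 1·3): 0.47 vs {0.35, 0.27, 0.12, 0.14} → pass.
TC (methods 2·3): 0.36 vs {0.22, 0.17, 0.12, 0.07} → pass.
2 of 9 fail.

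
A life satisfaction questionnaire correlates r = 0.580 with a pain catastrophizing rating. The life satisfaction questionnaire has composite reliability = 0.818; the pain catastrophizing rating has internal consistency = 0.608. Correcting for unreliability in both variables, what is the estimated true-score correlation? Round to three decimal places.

r_true = r_obs / √(r_xx · r_yy) = 0.580 / √(0.818 × 0.608) = 0.580 / √0.497344 = 0.580 / 0.7052 ≈ 0.822.

0.822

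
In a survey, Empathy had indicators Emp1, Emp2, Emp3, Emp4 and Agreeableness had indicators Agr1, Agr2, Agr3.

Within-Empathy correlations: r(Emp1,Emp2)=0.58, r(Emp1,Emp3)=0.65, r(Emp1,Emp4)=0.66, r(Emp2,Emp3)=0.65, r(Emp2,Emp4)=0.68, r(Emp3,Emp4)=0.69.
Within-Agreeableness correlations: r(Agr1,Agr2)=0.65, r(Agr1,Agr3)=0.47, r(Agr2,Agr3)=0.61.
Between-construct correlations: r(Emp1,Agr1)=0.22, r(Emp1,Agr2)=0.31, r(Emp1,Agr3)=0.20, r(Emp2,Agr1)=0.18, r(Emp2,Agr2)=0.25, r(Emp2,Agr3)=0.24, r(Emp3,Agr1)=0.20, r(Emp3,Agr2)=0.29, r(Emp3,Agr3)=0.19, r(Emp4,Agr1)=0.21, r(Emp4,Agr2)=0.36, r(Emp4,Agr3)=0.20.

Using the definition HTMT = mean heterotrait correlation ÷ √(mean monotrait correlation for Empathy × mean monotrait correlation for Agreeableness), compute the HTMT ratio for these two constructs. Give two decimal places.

0.39

Mean heterotrait r = 2.85/12 = 0.2375.
Mean within-Emp = 3.91/6 = 0.6517; mean within-Agr = 1.73/3 = 0.5767.
Geometric mean = √(0.6517 × 0.5767) = 0.6131.
HTMT = 0.2375 / 0.6131 = 0.39.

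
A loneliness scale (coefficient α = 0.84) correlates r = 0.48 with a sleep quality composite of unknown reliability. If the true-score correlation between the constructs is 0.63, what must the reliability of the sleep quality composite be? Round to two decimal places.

r_true = r_obs / √(r_xx · r_yy) ⇒ 0.63 = 0.48 / √(0.84 · r_yy).
√(0.84 · r_yy) = 0.48 / 0.63 = 0.7619; 0.84 · r_yy = 0.5805; r_yy = 0.5805 / 0.84 ≈ 0.69.

0.69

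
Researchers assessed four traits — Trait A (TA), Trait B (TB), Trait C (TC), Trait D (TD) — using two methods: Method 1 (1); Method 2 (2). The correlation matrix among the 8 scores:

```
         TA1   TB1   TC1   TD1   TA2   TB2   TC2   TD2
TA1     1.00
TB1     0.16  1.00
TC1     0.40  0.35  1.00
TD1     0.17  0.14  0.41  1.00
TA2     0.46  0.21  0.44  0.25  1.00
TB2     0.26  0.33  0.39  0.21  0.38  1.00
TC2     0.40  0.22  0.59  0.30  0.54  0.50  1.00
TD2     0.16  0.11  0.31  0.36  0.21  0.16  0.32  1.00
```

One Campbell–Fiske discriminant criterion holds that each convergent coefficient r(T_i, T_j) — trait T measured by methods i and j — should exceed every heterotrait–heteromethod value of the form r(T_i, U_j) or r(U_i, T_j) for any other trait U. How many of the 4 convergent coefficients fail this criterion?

Checking each validity diagonal entry against its comparison values:
TA (methods 1·2): 0.46 vs {0.26, 0.21, 0.40, 0.44, 0.16, 0.25} → pass.
TB (methods 1·2): 0.33 vs {0.21, 0.26, 0.22, 0.39, 0.11, 0.21} → fail.
TC (methods 1·2): 0.59 vs {0.44, 0.40, 0.39, 0.22, 0.31, 0.30} → pass.
TD (methods 1·2): 0.36 vs {0.25, 0.16, 0.21, 0.11, 0.30, 0.31} → pass.
1 of 4 fail.

1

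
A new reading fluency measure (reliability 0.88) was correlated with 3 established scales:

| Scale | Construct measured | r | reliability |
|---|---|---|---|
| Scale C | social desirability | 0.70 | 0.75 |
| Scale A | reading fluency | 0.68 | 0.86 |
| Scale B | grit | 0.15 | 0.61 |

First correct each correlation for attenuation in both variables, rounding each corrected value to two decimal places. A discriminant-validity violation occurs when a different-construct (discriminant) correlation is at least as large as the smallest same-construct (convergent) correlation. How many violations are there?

Disattenuated r (r / √(r_scale · r_new)):
  Scale C (disc): 0.70 / √(0.75·0.88) = 0.86
  Scale A (conv): 0.68 / √(0.86·0.88) = 0.78
  Scale B (disc): 0.15 / √(0.61·0.88) = 0.20
Smallest convergent = 0.78. Discriminant values: 0.86, 0.20; count ≥ 0.78 → 1.

1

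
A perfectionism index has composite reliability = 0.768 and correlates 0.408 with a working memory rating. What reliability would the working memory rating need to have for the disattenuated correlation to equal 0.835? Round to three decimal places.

0.311

r_true = r_obs / √(r_xx · r_yy) ⇒ 0.835 = 0.408 / √(0.768 · r_yy).
√(0.768 · r_yy) = 0.408 / 0.835 = 0.4886; 0.768 · r_yy = 0.2387; r_yy = 0.2387 / 0.768 ≈ 0.311.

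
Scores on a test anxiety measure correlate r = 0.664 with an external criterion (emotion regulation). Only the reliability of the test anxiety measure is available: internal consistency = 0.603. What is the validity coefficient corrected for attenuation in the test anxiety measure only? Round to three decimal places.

0.855

Single correction: r_c = r_obs / √r_xx = 0.664 / √0.603 = 0.664 / 0.7765 ≈ 0.855.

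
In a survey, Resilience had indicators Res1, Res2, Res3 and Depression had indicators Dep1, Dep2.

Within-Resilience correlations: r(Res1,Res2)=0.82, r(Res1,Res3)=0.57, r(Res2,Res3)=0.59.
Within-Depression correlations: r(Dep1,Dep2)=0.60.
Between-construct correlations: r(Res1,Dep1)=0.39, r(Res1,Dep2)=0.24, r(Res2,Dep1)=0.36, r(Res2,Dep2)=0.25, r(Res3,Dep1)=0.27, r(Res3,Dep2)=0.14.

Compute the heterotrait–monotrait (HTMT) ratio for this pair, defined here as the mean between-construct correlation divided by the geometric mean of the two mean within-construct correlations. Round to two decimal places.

Mean between = 1.65/6 = 0.2750.
Mean within-Res = 1.98/3 = 0.6600; mean within-Dep = 0.60/1 = 0.6000.
Geometric mean = √(0.6600 × 0.6000) = 0.6293.
HTMT = 0.2750 / 0.6293 = 0.44.

0.44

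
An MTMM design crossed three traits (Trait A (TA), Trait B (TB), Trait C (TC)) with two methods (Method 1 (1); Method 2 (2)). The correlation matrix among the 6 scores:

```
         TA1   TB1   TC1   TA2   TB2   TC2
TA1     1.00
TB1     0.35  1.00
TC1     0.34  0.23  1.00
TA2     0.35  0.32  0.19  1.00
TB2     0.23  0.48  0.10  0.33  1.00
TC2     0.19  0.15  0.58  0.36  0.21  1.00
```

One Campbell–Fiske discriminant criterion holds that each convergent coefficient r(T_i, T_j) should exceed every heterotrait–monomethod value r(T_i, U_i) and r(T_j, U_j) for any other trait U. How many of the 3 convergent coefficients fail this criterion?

1

Each convergent coefficient versus the relevant comparison correlations:
TA (methods 1·2): 0.35 vs {0.35, 0.33, 0.34, 0.36} → fail.
TB (methods 1·2): 0.48 vs {0.35, 0.33, 0.23, 0.21} → pass.
TC (methods 1·2): 0.58 vs {0.34, 0.36, 0.23, 0.21} → pass.
1 of 3 fail.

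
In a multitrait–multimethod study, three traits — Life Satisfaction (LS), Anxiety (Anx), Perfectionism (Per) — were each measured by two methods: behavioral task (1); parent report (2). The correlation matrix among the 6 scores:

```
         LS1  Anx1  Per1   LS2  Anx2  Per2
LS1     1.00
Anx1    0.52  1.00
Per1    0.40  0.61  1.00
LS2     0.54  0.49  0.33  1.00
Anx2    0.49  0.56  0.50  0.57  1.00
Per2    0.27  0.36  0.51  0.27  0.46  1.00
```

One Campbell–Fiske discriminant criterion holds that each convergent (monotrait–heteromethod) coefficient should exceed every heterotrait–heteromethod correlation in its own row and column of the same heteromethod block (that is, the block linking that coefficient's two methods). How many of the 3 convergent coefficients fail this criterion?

0

Convergent coefficients and their comparison sets:
LS (methods 1·2): 0.54 vs {0.49, 0.49, 0.27, 0.33} → pass.
Anx (methods 1·2): 0.56 vs {0.49, 0.49, 0.36, 0.50} → pass.
Per (methods 1·2): 0.51 vs {0.33, 0.27, 0.50, 0.36} → pass.
0 of 3 fail.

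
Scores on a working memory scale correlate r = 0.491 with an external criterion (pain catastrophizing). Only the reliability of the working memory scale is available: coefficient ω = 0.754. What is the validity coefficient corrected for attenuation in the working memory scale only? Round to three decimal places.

0.565

Single correction: r_c = r_obs / √r_xx = 0.491 / √0.754 = 0.491 / 0.8683 ≈ 0.565.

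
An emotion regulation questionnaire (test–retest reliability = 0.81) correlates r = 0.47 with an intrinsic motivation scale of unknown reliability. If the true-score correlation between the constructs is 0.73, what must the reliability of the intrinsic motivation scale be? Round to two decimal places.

r_true = r_obs / √(r_xx · r_yy) ⇒ 0.73 = 0.47 / √(0.81 · r_yy).
√(0.81 · r_yy) = 0.47 / 0.73 = 0.6438; 0.81 · r_yy = 0.4145; r_yy = 0.4145 / 0.81 ≈ 0.51.

0.51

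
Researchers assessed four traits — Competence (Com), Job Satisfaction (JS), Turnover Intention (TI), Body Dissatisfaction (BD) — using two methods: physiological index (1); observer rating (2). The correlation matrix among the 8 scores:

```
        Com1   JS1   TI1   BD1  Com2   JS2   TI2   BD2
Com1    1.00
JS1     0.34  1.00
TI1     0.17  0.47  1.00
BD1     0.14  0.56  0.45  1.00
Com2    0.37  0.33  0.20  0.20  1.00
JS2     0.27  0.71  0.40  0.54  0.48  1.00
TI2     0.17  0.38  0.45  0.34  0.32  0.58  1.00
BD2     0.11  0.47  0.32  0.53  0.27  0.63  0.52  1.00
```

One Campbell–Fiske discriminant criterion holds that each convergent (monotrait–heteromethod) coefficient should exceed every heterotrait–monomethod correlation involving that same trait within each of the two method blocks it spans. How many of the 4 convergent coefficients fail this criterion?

3

Each convergent coefficient versus the relevant comparison correlations:
Com (methods 1·2): 0.37 vs {0.34, 0.48, 0.17, 0.32, 0.14, 0.27} → fail.
JS (methods 1·2): 0.71 vs {0.34, 0.48, 0.47, 0.58, 0.56, 0.63} → pass.
TI (methods 1·2): 0.45 vs {0.17, 0.32, 0.47, 0.58, 0.45, 0.52} → fail.
BD (methods 1·2): 0.53 vs {0.14, 0.27, 0.56, 0.63, 0.45, 0.52} → fail.
3 of 4 fail.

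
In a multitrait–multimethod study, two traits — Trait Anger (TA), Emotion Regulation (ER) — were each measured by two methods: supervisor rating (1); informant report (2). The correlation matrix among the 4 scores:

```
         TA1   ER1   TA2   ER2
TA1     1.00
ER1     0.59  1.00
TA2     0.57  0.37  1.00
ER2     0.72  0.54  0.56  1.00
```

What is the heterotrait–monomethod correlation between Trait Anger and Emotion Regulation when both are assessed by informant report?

0.56

Different traits, same method: r(TA2, ER2) = 0.56.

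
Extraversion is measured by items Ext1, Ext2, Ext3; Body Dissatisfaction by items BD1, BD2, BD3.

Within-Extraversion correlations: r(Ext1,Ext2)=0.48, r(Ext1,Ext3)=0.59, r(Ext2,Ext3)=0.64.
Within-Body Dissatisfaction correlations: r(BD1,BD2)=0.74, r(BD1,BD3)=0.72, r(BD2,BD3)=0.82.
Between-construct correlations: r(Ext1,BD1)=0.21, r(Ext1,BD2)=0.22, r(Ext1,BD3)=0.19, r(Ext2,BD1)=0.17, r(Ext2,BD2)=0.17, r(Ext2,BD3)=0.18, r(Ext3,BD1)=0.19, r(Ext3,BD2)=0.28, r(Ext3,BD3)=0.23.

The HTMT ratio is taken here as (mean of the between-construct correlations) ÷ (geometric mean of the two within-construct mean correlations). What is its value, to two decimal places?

0.31

Between-construct mean = 1.84/9 = 0.2044.
Mean within-Ext = 1.71/3 = 0.5700; mean within-BD = 2.28/3 = 0.7600.
Geometric mean = √(0.5700 × 0.7600) = 0.6582.
HTMT = 0.2044 / 0.6582 = 0.31.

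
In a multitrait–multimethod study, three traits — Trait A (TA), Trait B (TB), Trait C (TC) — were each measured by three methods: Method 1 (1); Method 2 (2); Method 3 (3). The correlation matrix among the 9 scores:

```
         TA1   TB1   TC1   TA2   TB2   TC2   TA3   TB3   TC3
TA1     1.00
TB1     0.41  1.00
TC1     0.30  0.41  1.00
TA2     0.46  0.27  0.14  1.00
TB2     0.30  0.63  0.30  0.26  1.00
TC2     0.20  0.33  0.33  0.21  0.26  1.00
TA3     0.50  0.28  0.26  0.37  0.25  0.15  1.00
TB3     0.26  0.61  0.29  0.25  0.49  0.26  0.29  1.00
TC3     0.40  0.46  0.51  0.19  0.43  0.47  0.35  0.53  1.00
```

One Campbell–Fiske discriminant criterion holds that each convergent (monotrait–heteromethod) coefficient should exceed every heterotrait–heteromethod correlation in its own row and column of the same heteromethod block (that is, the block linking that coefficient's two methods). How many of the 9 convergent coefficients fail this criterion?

Checking each validity diagonal entry against its comparison values:
TA (methods 1·2): 0.46 vs {0.30, 0.27, 0.20, 0.14} → pass.
TA (methods 1·3): 0.50 vs {0.26, 0.28, 0.40, 0.26} → pass.
TA (methods 2·3): 0.37 vs {0.25, 0.25, 0.19, 0.15} → pass.
TB (methods 1·2): 0.63 vs {0.27, 0.30, 0.33, 0.30} → pass.
TB (methods 1·3): 0.61 vs {0.28, 0.26, 0.46, 0.29} → pass.
TB (methods 2·3): 0.49 vs {0.25, 0.25, 0.43, 0.26} → pass.
TC (methods 1·2): 0.33 vs {0.14, 0.20, 0.30, 0.33} → fail.
TC (methods 1·3): 0.51 vs {0.26, 0.40, 0.29, 0.46} → pass.
TC (methods 2·3): 0.47 vs {0.15, 0.19, 0.26, 0.43} → pass.
1 of 9 fail.

1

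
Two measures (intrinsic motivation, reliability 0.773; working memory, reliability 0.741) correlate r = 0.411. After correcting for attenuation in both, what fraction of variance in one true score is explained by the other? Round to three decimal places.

Disattenuated r = 0.411 / √(0.773 × 0.741) = 0.411 / 0.7568 = 0.5431.
Shared true-score variance = 0.5431² = 0.2950 ≈ 0.295.

0.295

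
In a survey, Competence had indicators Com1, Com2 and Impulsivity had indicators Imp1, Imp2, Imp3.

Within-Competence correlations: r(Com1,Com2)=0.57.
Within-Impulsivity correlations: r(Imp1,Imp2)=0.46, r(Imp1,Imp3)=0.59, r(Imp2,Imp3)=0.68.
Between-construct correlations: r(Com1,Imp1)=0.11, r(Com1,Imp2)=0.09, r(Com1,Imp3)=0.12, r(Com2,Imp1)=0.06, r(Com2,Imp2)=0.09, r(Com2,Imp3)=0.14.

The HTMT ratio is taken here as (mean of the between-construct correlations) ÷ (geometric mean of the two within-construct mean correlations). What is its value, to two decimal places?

0.18

Mean heterotrait r = 0.61/6 = 0.1017.
Mean within-Com = 0.57/1 = 0.5700; mean within-Imp = 1.73/3 = 0.5767.
Geometric mean = √(0.5700 × 0.5767) = 0.5733.
HTMT = 0.1017 / 0.5733 = 0.18.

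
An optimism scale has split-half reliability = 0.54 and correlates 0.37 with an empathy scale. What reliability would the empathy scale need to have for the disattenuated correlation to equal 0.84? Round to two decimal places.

0.36

r_true = r_obs / √(r_xx · r_yy) ⇒ 0.84 = 0.37 / √(0.54 · r_yy).
√(0.54 · r_yy) = 0.37 / 0.84 = 0.4405; 0.54 · r_yy = 0.1940; r_yy = 0.1940 / 0.54 ≈ 0.36.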